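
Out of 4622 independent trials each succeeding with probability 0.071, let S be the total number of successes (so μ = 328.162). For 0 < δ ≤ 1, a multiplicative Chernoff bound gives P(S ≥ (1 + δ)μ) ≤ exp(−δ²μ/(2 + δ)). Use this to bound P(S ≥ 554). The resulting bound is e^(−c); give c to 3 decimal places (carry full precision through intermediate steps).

Write 554 = (1 + δ)μ, so δ = 554/328.162 − 1 = 0.6881906…
Then the exponent is δ²μ/(2 + δ) = (554 − μ)² / (μ·(2 + δ)) = 57.815687.

57.816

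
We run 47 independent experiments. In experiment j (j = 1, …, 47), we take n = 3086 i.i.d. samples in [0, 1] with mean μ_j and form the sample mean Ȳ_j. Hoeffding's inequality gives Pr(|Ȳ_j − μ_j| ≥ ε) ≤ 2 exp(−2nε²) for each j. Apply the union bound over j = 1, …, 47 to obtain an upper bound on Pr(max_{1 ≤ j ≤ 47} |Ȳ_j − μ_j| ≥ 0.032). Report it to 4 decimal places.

Per-experiment Hoeffding bound: 2·exp(−2·3086·0.032²) = 2·exp(−6.32013) = 0.0035994.
Union bound over 47 events: 47·0.0035994 = 0.16917.

0.1692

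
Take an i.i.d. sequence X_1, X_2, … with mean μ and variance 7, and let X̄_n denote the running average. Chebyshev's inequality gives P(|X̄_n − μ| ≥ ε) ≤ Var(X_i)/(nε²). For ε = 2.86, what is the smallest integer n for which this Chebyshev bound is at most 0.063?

14

Require 7/(n·2.86²) ≤ 0.063, i.e. n ≥ 7/(0.063·2.86²) = 13.584.
The smallest integer n is 14.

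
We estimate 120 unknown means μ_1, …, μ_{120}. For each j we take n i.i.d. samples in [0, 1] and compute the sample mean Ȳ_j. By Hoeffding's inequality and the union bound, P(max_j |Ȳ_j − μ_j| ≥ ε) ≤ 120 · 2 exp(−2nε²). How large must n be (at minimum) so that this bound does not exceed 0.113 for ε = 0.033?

Need 2·120·exp(−2nε²) ≤ 0.113, i.e. exp(−2nε²) ≤ 0.113/240.
So 2nε² ≥ ln(240/0.113) = 7.661006.
Hence n ≥ 7.661006/(2·0.033²) = 3517.450.
The smallest integer n is 3518.

3518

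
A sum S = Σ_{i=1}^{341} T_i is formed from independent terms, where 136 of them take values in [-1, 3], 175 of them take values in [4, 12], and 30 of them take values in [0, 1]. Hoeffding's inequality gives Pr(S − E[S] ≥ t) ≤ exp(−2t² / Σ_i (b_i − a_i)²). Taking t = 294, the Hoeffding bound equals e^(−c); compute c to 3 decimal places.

Σ(b_i − a_i)² = 136·4² + 175·8² + 30·1² = 13406.
c = 2t² / 13406 = 2·294² / 13406 = 12.8951.

12.895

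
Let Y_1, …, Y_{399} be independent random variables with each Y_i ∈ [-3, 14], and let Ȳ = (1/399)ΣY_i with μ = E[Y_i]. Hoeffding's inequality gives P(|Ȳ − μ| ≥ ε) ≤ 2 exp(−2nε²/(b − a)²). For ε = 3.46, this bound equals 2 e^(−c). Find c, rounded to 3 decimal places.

33.057

c = 2nε²/(b − a)² = 2·399·3.46² / 17² = 33.0565.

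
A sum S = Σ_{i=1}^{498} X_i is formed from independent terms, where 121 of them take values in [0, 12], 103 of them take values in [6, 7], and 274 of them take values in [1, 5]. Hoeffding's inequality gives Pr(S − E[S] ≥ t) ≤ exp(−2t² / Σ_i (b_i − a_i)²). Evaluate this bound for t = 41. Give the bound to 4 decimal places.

Σ(b_i − a_i)² = 121·12² + 103·1² + 274·4² = 21911.
Exponent = 2·41² / 21911 = 0.15344.
Bound = exp(−0.15344) = 0.85775.

0.8578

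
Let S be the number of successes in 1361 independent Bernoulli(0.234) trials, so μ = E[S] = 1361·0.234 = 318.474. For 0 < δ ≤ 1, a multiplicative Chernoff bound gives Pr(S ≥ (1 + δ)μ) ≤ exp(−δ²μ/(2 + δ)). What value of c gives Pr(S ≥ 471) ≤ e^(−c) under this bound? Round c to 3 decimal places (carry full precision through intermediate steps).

29.468

Write 471 = (1 + δ)μ, so δ = 471/318.474 − 1 = 0.4789276…
Then the exponent is δ²μ/(2 + δ) = (471 − μ)² / (μ·(2 + δ)) = 29.467950.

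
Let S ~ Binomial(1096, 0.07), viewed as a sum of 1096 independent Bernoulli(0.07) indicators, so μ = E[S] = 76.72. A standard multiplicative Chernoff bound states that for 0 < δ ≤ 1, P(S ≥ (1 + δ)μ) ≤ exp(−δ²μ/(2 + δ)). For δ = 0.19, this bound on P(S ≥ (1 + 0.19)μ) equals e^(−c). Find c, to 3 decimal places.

c = δ²μ/(2 + δ) = 0.19²·76.72/(2 + 0.19) = 1.2647.

1.265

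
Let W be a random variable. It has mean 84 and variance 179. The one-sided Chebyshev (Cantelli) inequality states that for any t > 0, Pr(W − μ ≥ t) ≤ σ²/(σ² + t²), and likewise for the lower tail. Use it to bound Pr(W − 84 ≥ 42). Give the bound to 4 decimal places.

Here σ² = 179 and t = 42, so σ² + t² = 1943.
Cantelli's bound: 179/1943 = 0.0921.

0.0921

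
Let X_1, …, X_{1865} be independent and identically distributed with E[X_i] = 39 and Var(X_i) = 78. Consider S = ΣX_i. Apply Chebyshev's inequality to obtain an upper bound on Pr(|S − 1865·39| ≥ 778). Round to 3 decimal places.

Var(S) = n·Var(X_i) = 1865·78 = 145470.
Chebyshev: Pr(|S − 1865·39| ≥ 778) ≤ Var(S)/778² = 145470/605284 = 0.2403.

0.240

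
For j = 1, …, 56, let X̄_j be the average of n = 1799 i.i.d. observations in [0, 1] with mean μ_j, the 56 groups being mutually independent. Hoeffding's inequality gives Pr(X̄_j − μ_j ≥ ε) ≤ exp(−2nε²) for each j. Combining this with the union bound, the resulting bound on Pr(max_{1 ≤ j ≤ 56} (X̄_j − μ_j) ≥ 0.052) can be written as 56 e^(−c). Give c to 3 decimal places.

Union bound over the 56 events: Pr(max_{1 ≤ j ≤ 56} (X̄_j − μ_j) ≥ 0.052) ≤ 56·exp(−2nε²) = 56 exp(−2·1799·0.052²).
So c = 2·1799·0.052² = 9.7290.

9.729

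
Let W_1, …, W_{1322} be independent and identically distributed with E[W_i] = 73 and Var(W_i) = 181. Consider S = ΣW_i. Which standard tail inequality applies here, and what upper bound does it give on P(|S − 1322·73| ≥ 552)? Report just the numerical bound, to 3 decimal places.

With mean and variance of each term known, Chebyshev's inequality bounds the deviation of the sum (or sample mean).
Var(S) = n·Var(W_i) = 1322·181 = 239282.
Chebyshev: P(|S − 1322·73| ≥ 552) ≤ Var(S)/552² = 239282/304704 = 0.7853.

0.785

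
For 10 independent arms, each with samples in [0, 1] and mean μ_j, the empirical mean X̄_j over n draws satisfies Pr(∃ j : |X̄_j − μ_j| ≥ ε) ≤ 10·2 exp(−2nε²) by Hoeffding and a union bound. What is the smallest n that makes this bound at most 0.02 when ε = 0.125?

Need 2·10·exp(−2nε²) ≤ 0.02, i.e. exp(−2nε²) ≤ 0.02/20.
So 2nε² ≥ ln(20/0.02) = 6.907755.
Hence n ≥ 6.907755/(2·0.125²) = 221.048.
The smallest integer n is 222.

222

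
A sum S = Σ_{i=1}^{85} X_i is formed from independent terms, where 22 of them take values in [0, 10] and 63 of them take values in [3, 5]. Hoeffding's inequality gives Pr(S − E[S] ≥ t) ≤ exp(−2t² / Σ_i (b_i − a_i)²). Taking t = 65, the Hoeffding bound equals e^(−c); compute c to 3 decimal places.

3.446

Σ(b_i − a_i)² = 22·10² + 63·2² = 2452.
c = 2t² / 2452 = 2·65² / 2452 = 3.4462.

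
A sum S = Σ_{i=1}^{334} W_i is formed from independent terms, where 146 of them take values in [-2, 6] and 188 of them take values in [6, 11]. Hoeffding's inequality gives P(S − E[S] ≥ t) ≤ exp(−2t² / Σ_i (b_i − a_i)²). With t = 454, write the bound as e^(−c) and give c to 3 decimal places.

Σ(b_i − a_i)² = 146·8² + 188·5² = 14044.
c = 2t² / 14044 = 2·454² / 14044 = 29.3529.

29.353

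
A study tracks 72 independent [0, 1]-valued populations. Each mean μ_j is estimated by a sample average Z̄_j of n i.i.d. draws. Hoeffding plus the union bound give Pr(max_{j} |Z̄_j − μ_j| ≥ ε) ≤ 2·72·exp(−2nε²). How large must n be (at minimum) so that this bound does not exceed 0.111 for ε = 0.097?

Need 2·72·exp(−2nε²) ≤ 0.111, i.e. exp(−2nε²) ≤ 0.111/144.
So 2nε² ≥ ln(144/0.111) = 7.168038.
Hence n ≥ 7.168038/(2·0.097²) = 380.914.
The smallest integer n is 381.

381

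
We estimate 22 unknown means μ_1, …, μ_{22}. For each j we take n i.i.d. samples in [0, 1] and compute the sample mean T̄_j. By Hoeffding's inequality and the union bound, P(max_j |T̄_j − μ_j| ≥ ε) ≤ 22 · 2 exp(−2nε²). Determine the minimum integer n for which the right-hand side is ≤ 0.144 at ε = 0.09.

Need 2·22·exp(−2nε²) ≤ 0.144, i.e. exp(−2nε²) ≤ 0.144/44.
So 2nε² ≥ ln(44/0.144) = 5.722132.
Hence n ≥ 5.722132/(2·0.09²) = 353.218.
The smallest integer n is 354.

354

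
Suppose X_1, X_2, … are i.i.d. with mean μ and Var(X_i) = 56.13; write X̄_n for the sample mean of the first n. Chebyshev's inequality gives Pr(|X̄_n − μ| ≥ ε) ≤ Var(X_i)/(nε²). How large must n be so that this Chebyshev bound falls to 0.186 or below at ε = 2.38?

54

Require 56.13/(n·2.38²) ≤ 0.186, i.e. n ≥ 56.13/(0.186·2.38²) = 53.276.
The smallest integer n is 54.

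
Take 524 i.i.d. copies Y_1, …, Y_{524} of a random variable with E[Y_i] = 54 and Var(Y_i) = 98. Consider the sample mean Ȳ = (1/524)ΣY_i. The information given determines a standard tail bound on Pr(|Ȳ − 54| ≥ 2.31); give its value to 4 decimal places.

0.0350

With mean and variance of each term known, Chebyshev's inequality bounds the deviation of the sum (or sample mean).
Var(Ȳ) = Var(Y_i)/n = 98/524 = 0.18702.
Chebyshev: Pr(|Ȳ − 54| ≥ 2.31) ≤ Var(Ȳ)/(2.31)² = 98/(524·2.31²) = 0.0350.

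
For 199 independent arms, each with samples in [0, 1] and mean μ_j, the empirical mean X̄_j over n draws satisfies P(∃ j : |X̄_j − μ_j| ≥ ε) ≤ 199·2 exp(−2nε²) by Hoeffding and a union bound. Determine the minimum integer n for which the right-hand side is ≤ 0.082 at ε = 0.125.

Need 2·199·exp(−2nε²) ≤ 0.082, i.e. exp(−2nε²) ≤ 0.082/398.
So 2nε² ≥ ln(398/0.082) = 8.487488.
Hence n ≥ 8.487488/(2·0.125²) = 271.600.
The smallest integer n is 272.

272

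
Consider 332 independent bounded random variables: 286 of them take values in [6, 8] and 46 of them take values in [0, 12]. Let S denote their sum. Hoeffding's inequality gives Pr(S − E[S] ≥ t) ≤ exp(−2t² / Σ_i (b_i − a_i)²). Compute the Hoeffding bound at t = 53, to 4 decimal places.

Σ(b_i − a_i)² = 286·2² + 46·12² = 7768.
Exponent = 2·53² / 7768 = 0.72322.
Bound = exp(−0.72322) = 0.48519.

0.4852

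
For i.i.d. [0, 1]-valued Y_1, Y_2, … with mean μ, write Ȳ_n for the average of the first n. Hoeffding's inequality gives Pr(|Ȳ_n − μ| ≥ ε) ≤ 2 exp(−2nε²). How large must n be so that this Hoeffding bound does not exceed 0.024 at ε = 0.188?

63

Require 2·exp(−2nε²) ≤ 0.024, i.e. 2nε² ≥ ln(2/0.024) = 4.422849.
So n ≥ 4.422849 / (2·0.188²) = 62.569.
The smallest integer n is 63.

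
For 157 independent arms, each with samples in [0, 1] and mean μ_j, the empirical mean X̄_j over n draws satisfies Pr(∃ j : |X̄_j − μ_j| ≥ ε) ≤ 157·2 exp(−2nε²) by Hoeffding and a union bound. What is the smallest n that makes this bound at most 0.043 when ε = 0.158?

Need 2·157·exp(−2nε²) ≤ 0.043, i.e. exp(−2nε²) ≤ 0.043/314.
So 2nε² ≥ ln(314/0.043) = 8.895948.
Hence n ≥ 8.895948/(2·0.158²) = 178.176.
The smallest integer n is 179.

179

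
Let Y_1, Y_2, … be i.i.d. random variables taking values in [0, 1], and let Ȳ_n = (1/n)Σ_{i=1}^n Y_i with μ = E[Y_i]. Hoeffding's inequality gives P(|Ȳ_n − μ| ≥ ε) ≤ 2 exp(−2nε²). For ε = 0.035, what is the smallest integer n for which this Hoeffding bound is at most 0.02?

1880

Require 2·exp(−2nε²) ≤ 0.02, i.e. 2nε² ≥ ln(2/0.02) = 4.605170.
So n ≥ 4.605170 / (2·0.035²) = 1879.661.
The smallest integer n is 1880.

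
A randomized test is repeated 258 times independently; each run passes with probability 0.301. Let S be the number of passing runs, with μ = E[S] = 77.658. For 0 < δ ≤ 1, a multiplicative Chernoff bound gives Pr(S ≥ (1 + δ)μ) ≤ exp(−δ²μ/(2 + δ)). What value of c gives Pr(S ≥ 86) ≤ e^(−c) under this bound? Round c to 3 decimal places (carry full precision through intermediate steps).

0.425

Write 86 = (1 + δ)μ, so δ = 86/77.658 − 1 = 0.1074197…
Then the exponent is δ²μ/(2 + δ) = (86 − μ)² / (μ·(2 + δ)) = 0.425210.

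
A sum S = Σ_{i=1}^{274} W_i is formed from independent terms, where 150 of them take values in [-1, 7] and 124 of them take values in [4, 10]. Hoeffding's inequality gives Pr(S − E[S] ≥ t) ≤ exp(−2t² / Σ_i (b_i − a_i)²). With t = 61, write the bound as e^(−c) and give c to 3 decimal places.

0.529

Σ(b_i − a_i)² = 150·8² + 124·6² = 14064.
c = 2t² / 14064 = 2·61² / 14064 = 0.5292.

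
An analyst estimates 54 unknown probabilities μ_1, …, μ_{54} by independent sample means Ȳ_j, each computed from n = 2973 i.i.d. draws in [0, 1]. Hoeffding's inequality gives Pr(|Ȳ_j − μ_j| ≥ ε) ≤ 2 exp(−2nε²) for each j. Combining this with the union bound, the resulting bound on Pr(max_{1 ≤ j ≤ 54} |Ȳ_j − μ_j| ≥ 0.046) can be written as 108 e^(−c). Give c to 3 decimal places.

12.582

Union bound over the 54 events: Pr(max_{1 ≤ j ≤ 54} |Ȳ_j − μ_j| ≥ 0.046) ≤ 54·2·exp(−2nε²) = 108 exp(−2·2973·0.046²).
So c = 2·2973·0.046² = 12.5817.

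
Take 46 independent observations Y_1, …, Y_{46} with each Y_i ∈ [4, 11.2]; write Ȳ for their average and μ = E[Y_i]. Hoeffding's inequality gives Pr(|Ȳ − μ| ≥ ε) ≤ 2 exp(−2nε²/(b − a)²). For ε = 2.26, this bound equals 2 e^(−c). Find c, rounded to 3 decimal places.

9.064

c = 2nε²/(b − a)² = 2·46·2.26² / 7.2² = 9.0644.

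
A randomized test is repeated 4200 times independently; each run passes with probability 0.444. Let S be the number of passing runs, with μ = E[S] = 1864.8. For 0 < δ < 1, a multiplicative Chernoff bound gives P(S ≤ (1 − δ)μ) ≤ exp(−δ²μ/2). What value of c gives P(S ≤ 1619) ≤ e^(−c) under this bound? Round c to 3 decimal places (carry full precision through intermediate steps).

16.199

Write 1619 = (1 − δ)μ, so δ = 1 − 1619/1864.8 = 0.1318104…
Then the exponent is δ²μ/2 = (μ − 1619)²/(2μ) = 16.199496.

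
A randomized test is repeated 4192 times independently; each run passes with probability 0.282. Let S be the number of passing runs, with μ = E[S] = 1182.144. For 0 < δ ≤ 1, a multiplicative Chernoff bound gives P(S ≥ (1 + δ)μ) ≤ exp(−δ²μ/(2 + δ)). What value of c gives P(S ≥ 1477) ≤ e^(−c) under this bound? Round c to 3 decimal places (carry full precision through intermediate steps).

32.695

Write 1477 = (1 + δ)μ, so δ = 1477/1182.144 − 1 = 0.2494248…
Then the exponent is δ²μ/(2 + δ) = (1477 − μ)² / (μ·(2 + δ)) = 32.694755.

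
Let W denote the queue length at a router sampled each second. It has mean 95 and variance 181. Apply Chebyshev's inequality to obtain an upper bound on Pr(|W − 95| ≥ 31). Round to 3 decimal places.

0.188

Chebyshev: Pr(|W − μ| ≥ t) ≤ Var(W)/t².
Bound = 181 / 961 = 0.1883.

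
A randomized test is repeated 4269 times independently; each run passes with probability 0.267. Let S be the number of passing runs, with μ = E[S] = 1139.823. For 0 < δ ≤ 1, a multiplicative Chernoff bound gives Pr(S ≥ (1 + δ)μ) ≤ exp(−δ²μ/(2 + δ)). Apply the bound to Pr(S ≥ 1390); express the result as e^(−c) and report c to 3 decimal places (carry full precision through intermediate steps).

Write 1390 = (1 + δ)μ, so δ = 1390/1139.823 − 1 = 0.2194876…
Then the exponent is δ²μ/(2 + δ) = (1390 − μ)² / (μ·(2 + δ)) = 24.740281.

24.740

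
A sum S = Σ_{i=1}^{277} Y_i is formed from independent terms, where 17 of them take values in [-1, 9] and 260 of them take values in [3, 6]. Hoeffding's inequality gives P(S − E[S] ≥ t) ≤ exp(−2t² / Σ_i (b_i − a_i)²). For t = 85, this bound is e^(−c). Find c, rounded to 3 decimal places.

Σ(b_i − a_i)² = 17·10² + 260·3² = 4040.
c = 2t² / 4040 = 2·85² / 4040 = 3.5767.

3.577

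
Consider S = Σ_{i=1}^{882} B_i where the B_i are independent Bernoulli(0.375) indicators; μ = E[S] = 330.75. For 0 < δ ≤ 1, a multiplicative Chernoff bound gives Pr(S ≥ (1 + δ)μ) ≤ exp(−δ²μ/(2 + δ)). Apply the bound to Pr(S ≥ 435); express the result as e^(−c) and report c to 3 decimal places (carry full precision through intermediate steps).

Write 435 = (1 + δ)μ, so δ = 435/330.75 − 1 = 0.3151927…
Then the exponent is δ²μ/(2 + δ) = (435 − μ)² / (μ·(2 + δ)) = 14.192703.

14.193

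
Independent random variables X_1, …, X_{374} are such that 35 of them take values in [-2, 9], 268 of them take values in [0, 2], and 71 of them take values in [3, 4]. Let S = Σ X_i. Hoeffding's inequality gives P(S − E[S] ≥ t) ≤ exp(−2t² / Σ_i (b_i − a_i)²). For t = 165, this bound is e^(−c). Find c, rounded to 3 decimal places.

10.125

Σ(b_i − a_i)² = 35·11² + 268·2² + 71·1² = 5378.
c = 2t² / 5378 = 2·165² / 5378 = 10.1246.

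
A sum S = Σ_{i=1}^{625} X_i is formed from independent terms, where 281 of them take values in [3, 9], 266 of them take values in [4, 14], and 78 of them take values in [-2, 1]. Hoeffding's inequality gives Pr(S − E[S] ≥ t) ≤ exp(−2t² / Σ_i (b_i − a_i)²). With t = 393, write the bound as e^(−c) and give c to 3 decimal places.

8.255

Σ(b_i − a_i)² = 281·6² + 266·10² + 78·3² = 37418.
c = 2t² / 37418 = 2·393² / 37418 = 8.2553.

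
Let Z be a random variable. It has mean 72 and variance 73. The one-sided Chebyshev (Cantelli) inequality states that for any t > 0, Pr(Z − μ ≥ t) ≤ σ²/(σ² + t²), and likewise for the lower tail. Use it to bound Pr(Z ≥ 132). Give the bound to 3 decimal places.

Here σ² = 73 and t = 60, so σ² + t² = 3673.
Cantelli's bound: 73/3673 = 0.0199.

0.020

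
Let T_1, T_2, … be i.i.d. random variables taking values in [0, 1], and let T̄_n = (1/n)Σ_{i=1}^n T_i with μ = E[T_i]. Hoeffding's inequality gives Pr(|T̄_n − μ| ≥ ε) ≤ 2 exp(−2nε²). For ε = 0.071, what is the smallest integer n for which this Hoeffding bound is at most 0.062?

Require 2·exp(−2nε²) ≤ 0.062, i.e. 2nε² ≥ ln(2/0.062) = 3.473768.
So n ≥ 3.473768 / (2·0.071²) = 344.551.
The smallest integer n is 345.

345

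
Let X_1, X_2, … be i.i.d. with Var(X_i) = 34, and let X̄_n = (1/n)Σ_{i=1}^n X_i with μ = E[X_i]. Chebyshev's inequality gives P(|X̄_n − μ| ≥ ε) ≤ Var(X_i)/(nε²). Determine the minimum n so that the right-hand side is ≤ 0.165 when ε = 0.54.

Require 34/(n·0.54²) ≤ 0.165, i.e. n ≥ 34/(0.165·0.54²) = 706.655.
The smallest integer n is 707.

707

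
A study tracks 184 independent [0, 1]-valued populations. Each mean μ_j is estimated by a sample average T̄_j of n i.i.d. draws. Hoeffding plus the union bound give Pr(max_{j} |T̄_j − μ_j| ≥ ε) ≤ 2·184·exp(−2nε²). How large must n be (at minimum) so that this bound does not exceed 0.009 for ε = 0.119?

Need 2·184·exp(−2nε²) ≤ 0.009, i.e. exp(−2nε²) ≤ 0.009/368.
So 2nε² ≥ ln(368/0.009) = 10.618614.
Hence n ≥ 10.618614/(2·0.119²) = 374.925.
The smallest integer n is 375.

375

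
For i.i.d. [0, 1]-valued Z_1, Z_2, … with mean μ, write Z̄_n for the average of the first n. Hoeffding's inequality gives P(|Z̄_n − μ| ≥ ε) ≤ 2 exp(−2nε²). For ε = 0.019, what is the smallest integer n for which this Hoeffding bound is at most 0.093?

Require 2·exp(−2nε²) ≤ 0.093, i.e. 2nε² ≥ ln(2/0.093) = 3.068303.
So n ≥ 3.068303 / (2·0.019²) = 4249.727.
The smallest integer n is 4250.

4250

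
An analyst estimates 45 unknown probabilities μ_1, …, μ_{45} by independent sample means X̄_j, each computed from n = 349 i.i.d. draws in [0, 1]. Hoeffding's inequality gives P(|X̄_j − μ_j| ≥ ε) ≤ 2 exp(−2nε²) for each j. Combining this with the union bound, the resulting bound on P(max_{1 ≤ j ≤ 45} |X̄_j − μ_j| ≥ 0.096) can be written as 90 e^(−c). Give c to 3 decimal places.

6.433

Union bound over the 45 events: P(max_{1 ≤ j ≤ 45} |X̄_j − μ_j| ≥ 0.096) ≤ 45·2·exp(−2nε²) = 90 exp(−2·349·0.096²).
So c = 2·349·0.096² = 6.4328.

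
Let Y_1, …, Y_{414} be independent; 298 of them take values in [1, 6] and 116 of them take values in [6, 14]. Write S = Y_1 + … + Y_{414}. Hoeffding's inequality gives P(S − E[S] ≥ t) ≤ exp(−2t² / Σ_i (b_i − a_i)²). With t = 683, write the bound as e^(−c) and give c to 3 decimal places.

62.725

Σ(b_i − a_i)² = 298·5² + 116·8² = 14874.
c = 2t² / 14874 = 2·683² / 14874 = 62.7254.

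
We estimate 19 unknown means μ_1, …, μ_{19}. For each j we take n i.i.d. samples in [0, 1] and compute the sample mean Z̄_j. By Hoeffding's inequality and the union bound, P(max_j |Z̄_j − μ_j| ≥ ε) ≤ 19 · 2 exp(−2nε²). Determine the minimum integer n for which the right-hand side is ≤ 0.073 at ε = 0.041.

Need 2·19·exp(−2nε²) ≤ 0.073, i.e. exp(−2nε²) ≤ 0.073/38.
So 2nε² ≥ ln(38/0.073) = 6.254882.
Hence n ≥ 6.254882/(2·0.041²) = 1860.465.
The smallest integer n is 1861.

1861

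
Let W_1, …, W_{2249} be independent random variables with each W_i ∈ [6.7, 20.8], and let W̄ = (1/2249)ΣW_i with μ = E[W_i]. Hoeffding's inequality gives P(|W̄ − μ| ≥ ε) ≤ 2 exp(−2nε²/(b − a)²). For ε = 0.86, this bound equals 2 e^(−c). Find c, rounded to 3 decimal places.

c = 2nε²/(b − a)² = 2·2249·0.86² / 14.1² = 16.7332.

16.733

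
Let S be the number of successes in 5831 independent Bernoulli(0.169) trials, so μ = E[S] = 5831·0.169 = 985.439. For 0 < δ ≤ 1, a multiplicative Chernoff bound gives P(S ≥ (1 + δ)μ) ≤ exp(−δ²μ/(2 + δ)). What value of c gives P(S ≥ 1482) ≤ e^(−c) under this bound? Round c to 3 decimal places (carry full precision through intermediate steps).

Write 1482 = (1 + δ)μ, so δ = 1482/985.439 − 1 = 0.5038983…
Then the exponent is δ²μ/(2 + δ) = (1482 − μ)² / (μ·(2 + δ)) = 99.930668.

99.931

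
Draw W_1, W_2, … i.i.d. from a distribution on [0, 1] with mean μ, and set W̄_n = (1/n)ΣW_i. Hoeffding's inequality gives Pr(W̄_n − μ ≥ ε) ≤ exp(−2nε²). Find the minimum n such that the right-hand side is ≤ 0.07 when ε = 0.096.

145

Require exp(−2nε²) ≤ 0.07, i.e. 2nε² ≥ ln(1/0.07) = 2.659260.
So n ≥ 2.659260 / (2·0.096²) = 144.274.
The smallest integer n is 145.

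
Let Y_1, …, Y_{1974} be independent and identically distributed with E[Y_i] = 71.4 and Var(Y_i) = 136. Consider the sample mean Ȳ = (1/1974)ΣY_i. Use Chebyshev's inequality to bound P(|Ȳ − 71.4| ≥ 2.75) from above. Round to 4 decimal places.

Var(Ȳ) = Var(Y_i)/n = 136/1974 = 0.068896.
Chebyshev: P(|Ȳ − 71.4| ≥ 2.75) ≤ Var(Ȳ)/(2.75)² = 136/(1974·2.75²) = 0.0091.

0.0091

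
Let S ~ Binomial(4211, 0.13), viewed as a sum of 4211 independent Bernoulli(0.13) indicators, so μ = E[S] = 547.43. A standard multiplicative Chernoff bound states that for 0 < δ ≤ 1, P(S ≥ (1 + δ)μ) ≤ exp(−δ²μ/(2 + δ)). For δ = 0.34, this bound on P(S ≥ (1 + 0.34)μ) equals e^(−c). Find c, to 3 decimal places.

27.044

c = δ²μ/(2 + δ) = 0.34²·547.43/(2 + 0.34) = 27.0440.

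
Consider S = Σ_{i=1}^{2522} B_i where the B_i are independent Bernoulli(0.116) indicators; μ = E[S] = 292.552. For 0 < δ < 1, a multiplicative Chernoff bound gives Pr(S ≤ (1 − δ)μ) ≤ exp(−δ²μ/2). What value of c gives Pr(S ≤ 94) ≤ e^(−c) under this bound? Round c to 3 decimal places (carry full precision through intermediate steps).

67.378

Write 94 = (1 − δ)μ, so δ = 1 − 94/292.552 = 0.6786896…
Then the exponent is δ²μ/2 = (μ − 94)²/(2μ) = 67.377589.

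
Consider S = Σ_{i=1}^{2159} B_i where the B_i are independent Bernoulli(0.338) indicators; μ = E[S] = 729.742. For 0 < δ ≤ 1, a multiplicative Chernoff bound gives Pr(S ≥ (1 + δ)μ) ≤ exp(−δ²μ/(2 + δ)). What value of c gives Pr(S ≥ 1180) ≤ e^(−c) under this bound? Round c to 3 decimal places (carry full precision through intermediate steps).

106.157

Write 1180 = (1 + δ)μ, so δ = 1180/729.742 − 1 = 0.6170098…
Then the exponent is δ²μ/(2 + δ) = (1180 − μ)² / (μ·(2 + δ)) = 106.156887.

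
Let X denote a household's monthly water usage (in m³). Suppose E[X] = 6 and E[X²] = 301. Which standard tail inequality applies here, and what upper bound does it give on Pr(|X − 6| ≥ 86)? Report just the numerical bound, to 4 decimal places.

The first two moments determine the variance, so Chebyshev's inequality is the sharpest standard bound available.
Var(X) = E[X²] − (E[X])² = 301 − 36 = 265.
Chebyshev's inequality: Pr(|X − μ| ≥ t) ≤ Var(X)/t² = 265/7396 = 0.0358.

0.0358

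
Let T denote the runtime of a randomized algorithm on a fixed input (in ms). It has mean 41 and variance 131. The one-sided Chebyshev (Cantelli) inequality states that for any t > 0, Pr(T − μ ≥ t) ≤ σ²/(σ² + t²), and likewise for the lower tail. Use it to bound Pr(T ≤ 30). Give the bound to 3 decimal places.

0.520

Here σ² = 131 and t = 11, so σ² + t² = 252.
Cantelli's bound: 131/252 = 0.5198.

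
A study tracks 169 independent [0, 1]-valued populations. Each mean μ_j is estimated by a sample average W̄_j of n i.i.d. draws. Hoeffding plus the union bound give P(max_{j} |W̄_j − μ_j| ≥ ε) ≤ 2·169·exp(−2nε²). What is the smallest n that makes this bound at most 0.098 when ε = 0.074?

Need 2·169·exp(−2nε²) ≤ 0.098, i.e. exp(−2nε²) ≤ 0.098/338.
So 2nε² ≥ ln(338/0.098) = 8.145834.
Hence n ≥ 8.145834/(2·0.074²) = 743.776.
The smallest integer n is 744.

744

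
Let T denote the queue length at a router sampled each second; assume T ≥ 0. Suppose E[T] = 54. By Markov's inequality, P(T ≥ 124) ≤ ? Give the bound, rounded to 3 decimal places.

0.435

Markov's inequality: for a non-negative random variable, P(T ≥ a) ≤ E[T]/a.
Here E[T] = 54 and a = 124, so the bound is 54/124 = 0.4355.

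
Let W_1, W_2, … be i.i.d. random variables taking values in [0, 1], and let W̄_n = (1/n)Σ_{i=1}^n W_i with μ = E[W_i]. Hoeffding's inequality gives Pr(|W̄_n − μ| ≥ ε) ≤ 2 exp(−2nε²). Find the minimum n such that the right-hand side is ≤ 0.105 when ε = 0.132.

85

Require 2·exp(−2nε²) ≤ 0.105, i.e. 2nε² ≥ ln(2/0.105) = 2.946942.
So n ≥ 2.946942 / (2·0.132²) = 84.566.
The smallest integer n is 85.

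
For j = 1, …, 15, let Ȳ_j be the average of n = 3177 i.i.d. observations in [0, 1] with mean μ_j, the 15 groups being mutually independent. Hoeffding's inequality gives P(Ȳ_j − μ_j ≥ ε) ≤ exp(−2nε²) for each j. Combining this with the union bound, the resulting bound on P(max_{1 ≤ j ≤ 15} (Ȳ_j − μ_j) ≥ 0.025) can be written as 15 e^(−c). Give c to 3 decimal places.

3.971

Union bound over the 15 events: P(max_{1 ≤ j ≤ 15} (Ȳ_j − μ_j) ≥ 0.025) ≤ 15·exp(−2nε²) = 15 exp(−2·3177·0.025²).
So c = 2·3177·0.025² = 3.9712.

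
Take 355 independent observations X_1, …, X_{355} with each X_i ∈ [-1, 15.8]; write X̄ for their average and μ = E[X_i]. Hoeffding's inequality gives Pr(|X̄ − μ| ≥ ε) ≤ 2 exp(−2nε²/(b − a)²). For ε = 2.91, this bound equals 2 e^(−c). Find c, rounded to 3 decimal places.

21.302

c = 2nε²/(b − a)² = 2·355·2.91² / 16.8² = 21.3023.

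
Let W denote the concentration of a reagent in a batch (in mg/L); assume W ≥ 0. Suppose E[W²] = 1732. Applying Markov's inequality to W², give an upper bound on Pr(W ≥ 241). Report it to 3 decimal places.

Since W ≥ 0, the event {W ≥ 241} is the same as {W² ≥ 58081}.
Markov's inequality applied to W² gives Pr(W² ≥ 58081) ≤ E[W²]/58081 = 1732/58081 = 0.0298.

0.030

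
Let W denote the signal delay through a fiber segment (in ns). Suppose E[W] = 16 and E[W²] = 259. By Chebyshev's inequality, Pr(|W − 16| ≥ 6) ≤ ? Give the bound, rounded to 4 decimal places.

Var(W) = E[W²] − (E[W])² = 259 − 256 = 3.
Chebyshev's inequality: Pr(|W − μ| ≥ t) ≤ Var(W)/t² = 3/36 = 0.0833.

0.0833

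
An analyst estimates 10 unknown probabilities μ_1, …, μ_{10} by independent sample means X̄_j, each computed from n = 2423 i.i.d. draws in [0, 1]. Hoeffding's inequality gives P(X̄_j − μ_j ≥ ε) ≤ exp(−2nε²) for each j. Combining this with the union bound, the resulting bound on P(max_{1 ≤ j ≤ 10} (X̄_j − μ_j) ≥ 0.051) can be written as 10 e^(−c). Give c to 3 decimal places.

12.604

Union bound over the 10 events: P(max_{1 ≤ j ≤ 10} (X̄_j − μ_j) ≥ 0.051) ≤ 10·exp(−2nε²) = 10 exp(−2·2423·0.051²).
So c = 2·2423·0.051² = 12.6044.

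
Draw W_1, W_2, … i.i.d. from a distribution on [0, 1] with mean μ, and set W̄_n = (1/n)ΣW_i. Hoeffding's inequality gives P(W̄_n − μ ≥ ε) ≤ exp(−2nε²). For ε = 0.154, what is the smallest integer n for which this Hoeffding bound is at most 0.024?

79

Require exp(−2nε²) ≤ 0.024, i.e. 2nε² ≥ ln(1/0.024) = 3.729701.
So n ≥ 3.729701 / (2·0.154²) = 78.633.
The smallest integer n is 79.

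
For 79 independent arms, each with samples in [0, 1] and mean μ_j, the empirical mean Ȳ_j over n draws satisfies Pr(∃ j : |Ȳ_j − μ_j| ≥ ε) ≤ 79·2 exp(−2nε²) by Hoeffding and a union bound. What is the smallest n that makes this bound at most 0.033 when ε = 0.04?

2649

Need 2·79·exp(−2nε²) ≤ 0.033, i.e. exp(−2nε²) ≤ 0.033/158.
So 2nε² ≥ ln(158/0.033) = 8.473843.
Hence n ≥ 8.473843/(2·0.04²) = 2648.076.
The smallest integer n is 2649.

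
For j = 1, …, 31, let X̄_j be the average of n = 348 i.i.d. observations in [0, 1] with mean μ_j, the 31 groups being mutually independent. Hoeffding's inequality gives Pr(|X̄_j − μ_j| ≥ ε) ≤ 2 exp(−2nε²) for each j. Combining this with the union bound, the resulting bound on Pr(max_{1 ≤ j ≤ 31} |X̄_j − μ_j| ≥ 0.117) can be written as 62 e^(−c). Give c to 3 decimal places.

Union bound over the 31 events: Pr(max_{1 ≤ j ≤ 31} |X̄_j − μ_j| ≥ 0.117) ≤ 31·2·exp(−2nε²) = 62 exp(−2·348·0.117²).
So c = 2·348·0.117² = 9.5275.

9.528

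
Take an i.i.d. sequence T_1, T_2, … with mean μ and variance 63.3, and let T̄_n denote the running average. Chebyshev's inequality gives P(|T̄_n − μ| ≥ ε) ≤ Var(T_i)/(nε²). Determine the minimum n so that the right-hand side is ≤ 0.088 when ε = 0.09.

Require 63.3/(n·0.09²) ≤ 0.088, i.e. n ≥ 63.3/(0.088·0.09²) = 88804.714.
The smallest integer n is 88805.

88805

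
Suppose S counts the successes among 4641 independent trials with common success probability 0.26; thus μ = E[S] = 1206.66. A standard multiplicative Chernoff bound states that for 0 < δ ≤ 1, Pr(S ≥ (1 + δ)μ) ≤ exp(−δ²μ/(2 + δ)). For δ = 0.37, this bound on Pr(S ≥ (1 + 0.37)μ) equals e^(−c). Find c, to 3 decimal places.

69.701

c = δ²μ/(2 + δ) = 0.37²·1206.66/(2 + 0.37) = 69.7012.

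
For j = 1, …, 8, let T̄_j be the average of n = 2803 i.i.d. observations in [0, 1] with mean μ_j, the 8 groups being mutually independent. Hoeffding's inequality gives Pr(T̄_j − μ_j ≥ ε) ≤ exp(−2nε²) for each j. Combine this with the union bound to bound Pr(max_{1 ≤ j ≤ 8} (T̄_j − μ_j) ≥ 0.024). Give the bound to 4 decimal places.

Per-experiment Hoeffding bound: exp(−2·2803·0.024²) = exp(−3.22906) = 0.039595.
Union bound over 8 events: 8·0.039595 = 0.31676.

0.3168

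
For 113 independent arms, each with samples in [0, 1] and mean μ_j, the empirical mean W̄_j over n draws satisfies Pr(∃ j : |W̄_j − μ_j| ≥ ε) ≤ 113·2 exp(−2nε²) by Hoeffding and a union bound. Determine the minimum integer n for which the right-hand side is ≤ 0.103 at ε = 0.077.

Need 2·113·exp(−2nε²) ≤ 0.103, i.e. exp(−2nε²) ≤ 0.103/226.
So 2nε² ≥ ln(226/0.103) = 7.693561.
Hence n ≥ 7.693561/(2·0.077²) = 648.808.
The smallest integer n is 649.

649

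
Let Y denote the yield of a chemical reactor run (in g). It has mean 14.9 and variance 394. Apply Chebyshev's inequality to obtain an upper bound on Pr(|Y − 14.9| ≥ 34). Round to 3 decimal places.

0.341

Chebyshev: Pr(|Y − μ| ≥ t) ≤ Var(Y)/t².
Bound = 394 / 1156 = 0.3408.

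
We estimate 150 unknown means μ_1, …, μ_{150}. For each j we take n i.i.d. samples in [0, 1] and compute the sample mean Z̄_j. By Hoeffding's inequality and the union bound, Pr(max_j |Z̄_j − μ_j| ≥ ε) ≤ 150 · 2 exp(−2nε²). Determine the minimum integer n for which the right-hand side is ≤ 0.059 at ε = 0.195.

Need 2·150·exp(−2nε²) ≤ 0.059, i.e. exp(−2nε²) ≤ 0.059/300.
So 2nε² ≥ ln(300/0.059) = 8.534000.
Hence n ≥ 8.534000/(2·0.195²) = 112.216.
The smallest integer n is 113.

113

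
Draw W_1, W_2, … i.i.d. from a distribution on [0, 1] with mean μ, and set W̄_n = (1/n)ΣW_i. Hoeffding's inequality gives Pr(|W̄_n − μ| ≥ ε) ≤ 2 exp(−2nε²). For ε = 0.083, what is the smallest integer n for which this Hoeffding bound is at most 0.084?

Require 2·exp(−2nε²) ≤ 0.084, i.e. 2nε² ≥ ln(2/0.084) = 3.170086.
So n ≥ 3.170086 / (2·0.083²) = 230.083.
The smallest integer n is 231.

231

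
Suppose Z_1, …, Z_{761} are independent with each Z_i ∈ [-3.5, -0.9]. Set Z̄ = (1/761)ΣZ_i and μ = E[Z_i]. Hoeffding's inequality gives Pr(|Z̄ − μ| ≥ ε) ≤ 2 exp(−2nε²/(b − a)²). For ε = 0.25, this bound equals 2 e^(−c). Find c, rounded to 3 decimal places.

14.072

c = 2nε²/(b − a)² = 2·761·0.25² / 2.6² = 14.0717.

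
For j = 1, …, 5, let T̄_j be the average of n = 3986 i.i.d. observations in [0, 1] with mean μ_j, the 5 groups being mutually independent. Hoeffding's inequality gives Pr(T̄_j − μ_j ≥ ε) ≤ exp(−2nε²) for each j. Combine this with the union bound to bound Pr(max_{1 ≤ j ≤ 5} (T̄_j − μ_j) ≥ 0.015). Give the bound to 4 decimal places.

Per-experiment Hoeffding bound: exp(−2·3986·0.015²) = exp(−1.79370) = 0.16634.
Union bound over 5 events: 5·0.16634 = 0.83172.

0.8317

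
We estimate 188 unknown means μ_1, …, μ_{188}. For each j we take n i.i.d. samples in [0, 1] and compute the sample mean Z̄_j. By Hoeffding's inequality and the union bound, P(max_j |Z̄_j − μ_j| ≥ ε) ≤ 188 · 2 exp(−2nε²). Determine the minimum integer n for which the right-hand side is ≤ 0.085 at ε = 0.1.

420

Need 2·188·exp(−2nε²) ≤ 0.085, i.e. exp(−2nε²) ≤ 0.085/376.
So 2nε² ≥ ln(376/0.085) = 8.394693.
Hence n ≥ 8.394693/(2·0.1²) = 419.735.
The smallest integer n is 420.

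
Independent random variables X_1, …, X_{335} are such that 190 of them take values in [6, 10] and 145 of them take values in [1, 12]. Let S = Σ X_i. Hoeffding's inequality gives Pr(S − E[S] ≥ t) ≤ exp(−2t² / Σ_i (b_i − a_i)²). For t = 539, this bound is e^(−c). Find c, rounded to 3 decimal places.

Σ(b_i − a_i)² = 190·4² + 145·11² = 20585.
c = 2t² / 20585 = 2·539² / 20585 = 28.2265.

28.226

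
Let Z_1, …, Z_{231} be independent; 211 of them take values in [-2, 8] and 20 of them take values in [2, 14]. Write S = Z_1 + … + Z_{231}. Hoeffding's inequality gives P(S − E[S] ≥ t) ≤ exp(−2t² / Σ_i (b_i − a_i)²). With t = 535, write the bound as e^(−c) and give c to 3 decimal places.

Σ(b_i − a_i)² = 211·10² + 20·12² = 23980.
c = 2t² / 23980 = 2·535² / 23980 = 23.8720.

23.872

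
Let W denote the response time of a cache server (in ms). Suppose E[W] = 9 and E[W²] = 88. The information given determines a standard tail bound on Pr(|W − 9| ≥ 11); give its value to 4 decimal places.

The first two moments determine the variance, so Chebyshev's inequality is the sharpest standard bound available.
Var(W) = E[W²] − (E[W])² = 88 − 81 = 7.
Chebyshev's inequality: Pr(|W − μ| ≥ t) ≤ Var(W)/t² = 7/121 = 0.0579.

0.0579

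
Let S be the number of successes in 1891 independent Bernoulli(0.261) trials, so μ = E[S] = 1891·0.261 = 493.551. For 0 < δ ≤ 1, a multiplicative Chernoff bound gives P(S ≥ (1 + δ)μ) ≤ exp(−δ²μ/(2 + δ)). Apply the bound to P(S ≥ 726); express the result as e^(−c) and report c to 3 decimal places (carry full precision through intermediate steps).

Write 726 = (1 + δ)μ, so δ = 726/493.551 − 1 = 0.4709726…
Then the exponent is δ²μ/(2 + δ) = (726 − μ)² / (μ·(2 + δ)) = 44.305271.

44.305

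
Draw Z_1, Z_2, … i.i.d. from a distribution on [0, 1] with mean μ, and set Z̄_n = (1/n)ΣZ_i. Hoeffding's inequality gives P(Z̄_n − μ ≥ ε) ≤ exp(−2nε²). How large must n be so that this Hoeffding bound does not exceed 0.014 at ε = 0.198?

Require exp(−2nε²) ≤ 0.014, i.e. 2nε² ≥ ln(1/0.014) = 4.268698.
So n ≥ 4.268698 / (2·0.198²) = 54.442.
The smallest integer n is 55.

55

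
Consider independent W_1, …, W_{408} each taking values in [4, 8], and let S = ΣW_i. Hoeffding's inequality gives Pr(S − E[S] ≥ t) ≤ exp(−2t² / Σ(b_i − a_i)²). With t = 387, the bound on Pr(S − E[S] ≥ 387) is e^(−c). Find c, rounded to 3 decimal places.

Σ(b_i − a_i)² = 408·(4)² = 6528.
c = 2t²/6528 = 2·387²/6528 = 45.8851.

45.885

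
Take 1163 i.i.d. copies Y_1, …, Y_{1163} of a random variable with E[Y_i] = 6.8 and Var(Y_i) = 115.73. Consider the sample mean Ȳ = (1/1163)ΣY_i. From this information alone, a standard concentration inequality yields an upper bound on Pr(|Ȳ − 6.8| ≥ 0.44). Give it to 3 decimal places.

0.514

With mean and variance of each term known, Chebyshev's inequality bounds the deviation of the sum (or sample mean).
Var(Ȳ) = Var(Y_i)/n = 115.73/1163 = 0.09951.
Chebyshev: Pr(|Ȳ − 6.8| ≥ 0.44) ≤ Var(Ȳ)/(0.44)² = 115.73/(1163·0.44²) = 0.5140.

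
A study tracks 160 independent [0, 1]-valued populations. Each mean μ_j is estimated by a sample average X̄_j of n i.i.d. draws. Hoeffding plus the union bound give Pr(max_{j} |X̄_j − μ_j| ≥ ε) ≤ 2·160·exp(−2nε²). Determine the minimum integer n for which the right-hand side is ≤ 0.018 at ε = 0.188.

Need 2·160·exp(−2nε²) ≤ 0.018, i.e. exp(−2nε²) ≤ 0.018/320.
So 2nε² ≥ ln(320/0.018) = 9.785705.
Hence n ≥ 9.785705/(2·0.188²) = 138.435.
The smallest integer n is 139.

139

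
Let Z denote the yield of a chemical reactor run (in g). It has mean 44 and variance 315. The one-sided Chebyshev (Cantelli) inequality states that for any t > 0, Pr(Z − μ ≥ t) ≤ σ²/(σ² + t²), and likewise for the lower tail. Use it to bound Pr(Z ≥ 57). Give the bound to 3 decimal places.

Here σ² = 315 and t = 13, so σ² + t² = 484.
Cantelli's bound: 315/484 = 0.6508.

0.651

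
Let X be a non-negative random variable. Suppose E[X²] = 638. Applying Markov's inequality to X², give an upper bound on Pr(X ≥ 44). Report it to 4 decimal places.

Since X ≥ 0, the event {X ≥ 44} is the same as {X² ≥ 1936}.
Markov's inequality applied to X² gives Pr(X² ≥ 1936) ≤ E[X²]/1936 = 638/1936 = 0.3295.

0.3295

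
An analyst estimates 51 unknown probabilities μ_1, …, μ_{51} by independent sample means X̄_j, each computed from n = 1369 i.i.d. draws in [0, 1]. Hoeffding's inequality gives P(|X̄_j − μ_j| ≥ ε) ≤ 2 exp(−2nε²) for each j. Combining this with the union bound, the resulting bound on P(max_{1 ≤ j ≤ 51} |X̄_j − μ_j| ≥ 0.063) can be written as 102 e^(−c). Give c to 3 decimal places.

10.867

Union bound over the 51 events: P(max_{1 ≤ j ≤ 51} |X̄_j − μ_j| ≥ 0.063) ≤ 51·2·exp(−2nε²) = 102 exp(−2·1369·0.063²).
So c = 2·1369·0.063² = 10.8671.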